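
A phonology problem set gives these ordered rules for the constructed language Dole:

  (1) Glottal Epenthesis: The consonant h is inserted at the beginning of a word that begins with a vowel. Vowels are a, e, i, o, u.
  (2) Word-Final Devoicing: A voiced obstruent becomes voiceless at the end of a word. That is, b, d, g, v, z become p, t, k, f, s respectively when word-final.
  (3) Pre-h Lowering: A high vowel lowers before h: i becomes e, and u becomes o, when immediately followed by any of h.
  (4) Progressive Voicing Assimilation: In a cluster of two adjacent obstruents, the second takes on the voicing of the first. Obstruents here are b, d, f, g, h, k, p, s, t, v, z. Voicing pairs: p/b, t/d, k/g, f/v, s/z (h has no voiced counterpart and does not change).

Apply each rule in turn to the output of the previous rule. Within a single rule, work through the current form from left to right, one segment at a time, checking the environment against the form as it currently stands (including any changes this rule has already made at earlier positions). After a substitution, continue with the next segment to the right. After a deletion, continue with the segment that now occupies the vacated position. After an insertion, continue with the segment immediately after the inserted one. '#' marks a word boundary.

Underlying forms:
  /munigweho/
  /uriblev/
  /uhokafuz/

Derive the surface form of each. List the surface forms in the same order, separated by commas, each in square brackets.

[munigweho], [huriblef], [hohokafus]

/munigweho/:
  (1) Glottal Epenthesis: no change — [munigweho]
  (2) Word-Final Devoicing: no change — [munigweho]
  (3) Pre-h Lowering: no change — [munigweho]
  (4) Progressive Voicing Assimilation: no change — [munigweho]
/uriblev/:
  (1) Glottal Epenthesis: [uriblev] → [huriblev]
  (2) Word-Final Devoicing: [huriblev] → [huriblef]
  (3) Pre-h Lowering: no change — [huriblef]
  (4) Progressive Voicing Assimilation: no change — [huriblef]
/uhokafuz/:
  (1) Glottal Epenthesis: [uhokafuz] → [huhokafuz]
  (2) Word-Final Devoicing: [huhokafuz] → [huhokafus]
  (3) Pre-h Lowering: [huhokafus] → [hohokafus]
  (4) Progressive Voicing Assimilation: no change — [hohokafus]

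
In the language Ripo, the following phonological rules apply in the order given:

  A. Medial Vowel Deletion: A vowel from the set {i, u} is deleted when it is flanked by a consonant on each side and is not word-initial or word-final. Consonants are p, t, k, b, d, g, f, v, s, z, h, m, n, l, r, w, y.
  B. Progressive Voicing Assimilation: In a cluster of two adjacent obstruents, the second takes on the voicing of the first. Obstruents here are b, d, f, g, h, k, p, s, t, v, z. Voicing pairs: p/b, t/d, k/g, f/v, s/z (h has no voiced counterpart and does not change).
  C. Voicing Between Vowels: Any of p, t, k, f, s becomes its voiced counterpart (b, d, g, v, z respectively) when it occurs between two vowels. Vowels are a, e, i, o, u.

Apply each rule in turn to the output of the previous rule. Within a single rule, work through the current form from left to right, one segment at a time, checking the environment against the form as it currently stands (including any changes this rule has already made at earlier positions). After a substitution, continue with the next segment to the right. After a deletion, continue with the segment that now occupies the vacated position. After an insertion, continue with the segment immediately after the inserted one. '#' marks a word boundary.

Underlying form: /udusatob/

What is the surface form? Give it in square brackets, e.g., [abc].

A Medial Vowel Deletion: [udusatob] → [udsatob]
B Progressive Voicing Assimilation: [udsatob] → [udzatob]
C Voicing Between Vowels: [udzatob] → [udzadob]

[udzadob]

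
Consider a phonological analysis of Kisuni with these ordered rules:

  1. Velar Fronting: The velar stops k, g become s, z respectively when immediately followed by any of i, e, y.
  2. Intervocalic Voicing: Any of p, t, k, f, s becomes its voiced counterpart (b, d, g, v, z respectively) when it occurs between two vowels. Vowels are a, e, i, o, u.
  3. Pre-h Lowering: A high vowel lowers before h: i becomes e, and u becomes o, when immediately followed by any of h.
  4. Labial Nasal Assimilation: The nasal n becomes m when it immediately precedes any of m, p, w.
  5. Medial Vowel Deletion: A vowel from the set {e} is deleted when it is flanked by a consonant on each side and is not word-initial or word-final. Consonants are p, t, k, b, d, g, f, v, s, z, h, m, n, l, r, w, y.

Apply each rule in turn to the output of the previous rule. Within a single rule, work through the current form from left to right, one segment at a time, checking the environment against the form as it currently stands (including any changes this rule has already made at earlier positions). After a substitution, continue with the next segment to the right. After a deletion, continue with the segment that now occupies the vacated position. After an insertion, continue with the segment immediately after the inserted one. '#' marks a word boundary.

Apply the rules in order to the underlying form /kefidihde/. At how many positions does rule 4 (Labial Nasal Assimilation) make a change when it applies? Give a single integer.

0

1 Velar Fronting: [kefidihde] → [sefidihde]
2 Intervocalic Voicing: [sefidihde] → [sevidihde]
3 Pre-h Lowering: [sevidihde] → [sevidehde]
4 Labial Nasal Assimilation: no change — [sevidehde]
5 Medial Vowel Deletion: [sevidehde] → [svidhde]
Rule 4 changed 0 position(s).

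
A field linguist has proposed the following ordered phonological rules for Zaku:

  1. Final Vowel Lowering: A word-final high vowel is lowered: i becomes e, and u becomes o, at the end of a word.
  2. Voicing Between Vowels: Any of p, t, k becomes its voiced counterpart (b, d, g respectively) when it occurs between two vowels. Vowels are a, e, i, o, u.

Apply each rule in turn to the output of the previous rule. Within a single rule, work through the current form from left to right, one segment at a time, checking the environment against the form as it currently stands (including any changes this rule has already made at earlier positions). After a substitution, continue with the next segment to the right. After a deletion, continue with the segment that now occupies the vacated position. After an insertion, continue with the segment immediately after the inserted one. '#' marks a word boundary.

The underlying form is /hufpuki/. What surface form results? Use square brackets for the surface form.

[hufpuge]

1 Final Vowel Lowering: [hufpuki] → [hufpuke]
2 Voicing Between Vowels: [hufpuke] → [hufpuge]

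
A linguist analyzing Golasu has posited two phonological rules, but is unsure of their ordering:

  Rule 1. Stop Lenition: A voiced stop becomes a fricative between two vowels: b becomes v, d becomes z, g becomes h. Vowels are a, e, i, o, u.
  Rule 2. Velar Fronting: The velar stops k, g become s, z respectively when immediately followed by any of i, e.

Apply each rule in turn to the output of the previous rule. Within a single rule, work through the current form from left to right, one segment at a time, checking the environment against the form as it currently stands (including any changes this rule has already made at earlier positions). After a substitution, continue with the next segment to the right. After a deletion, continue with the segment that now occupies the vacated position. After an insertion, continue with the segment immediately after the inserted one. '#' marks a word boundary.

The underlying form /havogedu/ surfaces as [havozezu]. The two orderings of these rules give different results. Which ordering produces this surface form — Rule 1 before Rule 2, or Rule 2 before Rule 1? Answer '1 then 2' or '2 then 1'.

2 then 1

Order 1 then 2:
  1 Stop Lenition: [havogedu] → [havohezu]
  2 Velar Fronting: no change — [havohezu]
  result: [havohezu]
Order 2 then 1:
  2 Velar Fronting: [havogedu] → [havozedu]
  1 Stop Lenition: [havozedu] → [havozezu]
  result: [havozezu]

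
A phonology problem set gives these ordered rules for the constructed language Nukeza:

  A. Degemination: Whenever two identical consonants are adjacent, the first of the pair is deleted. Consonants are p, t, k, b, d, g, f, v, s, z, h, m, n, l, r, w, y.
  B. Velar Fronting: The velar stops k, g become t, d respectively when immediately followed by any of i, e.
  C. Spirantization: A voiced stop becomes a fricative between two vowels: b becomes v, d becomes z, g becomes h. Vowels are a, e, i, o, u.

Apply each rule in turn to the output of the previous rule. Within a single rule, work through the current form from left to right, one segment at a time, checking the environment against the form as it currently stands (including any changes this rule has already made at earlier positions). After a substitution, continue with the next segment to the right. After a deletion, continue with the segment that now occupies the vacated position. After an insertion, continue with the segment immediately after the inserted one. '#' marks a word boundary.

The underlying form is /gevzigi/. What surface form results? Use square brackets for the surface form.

A Degemination: no change — [gevzigi]
B Velar Fronting: [gevzigi] → [devzidi]
C Spirantization: [devzidi] → [devzizi]

[devzizi]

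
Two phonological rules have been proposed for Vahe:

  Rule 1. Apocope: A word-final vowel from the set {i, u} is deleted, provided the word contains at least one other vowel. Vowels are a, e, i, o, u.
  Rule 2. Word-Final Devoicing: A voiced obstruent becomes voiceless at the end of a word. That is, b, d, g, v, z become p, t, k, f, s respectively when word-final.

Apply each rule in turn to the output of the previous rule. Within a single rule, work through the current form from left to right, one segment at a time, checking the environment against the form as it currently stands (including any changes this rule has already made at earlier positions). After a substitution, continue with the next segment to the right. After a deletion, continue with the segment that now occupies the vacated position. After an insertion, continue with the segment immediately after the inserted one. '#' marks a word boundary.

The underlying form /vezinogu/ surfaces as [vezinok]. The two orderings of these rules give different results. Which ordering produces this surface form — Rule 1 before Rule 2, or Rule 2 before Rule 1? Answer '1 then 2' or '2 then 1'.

1 then 2

Order 1 then 2:
  1 Apocope: [vezinogu] → [vezinog]
  2 Word-Final Devoicing: [vezinog] → [vezinok]
  result: [vezinok]
Order 2 then 1:
  2 Word-Final Devoicing: no change — [vezinogu]
  1 Apocope: [vezinogu] → [vezinog]
  result: [vezinog]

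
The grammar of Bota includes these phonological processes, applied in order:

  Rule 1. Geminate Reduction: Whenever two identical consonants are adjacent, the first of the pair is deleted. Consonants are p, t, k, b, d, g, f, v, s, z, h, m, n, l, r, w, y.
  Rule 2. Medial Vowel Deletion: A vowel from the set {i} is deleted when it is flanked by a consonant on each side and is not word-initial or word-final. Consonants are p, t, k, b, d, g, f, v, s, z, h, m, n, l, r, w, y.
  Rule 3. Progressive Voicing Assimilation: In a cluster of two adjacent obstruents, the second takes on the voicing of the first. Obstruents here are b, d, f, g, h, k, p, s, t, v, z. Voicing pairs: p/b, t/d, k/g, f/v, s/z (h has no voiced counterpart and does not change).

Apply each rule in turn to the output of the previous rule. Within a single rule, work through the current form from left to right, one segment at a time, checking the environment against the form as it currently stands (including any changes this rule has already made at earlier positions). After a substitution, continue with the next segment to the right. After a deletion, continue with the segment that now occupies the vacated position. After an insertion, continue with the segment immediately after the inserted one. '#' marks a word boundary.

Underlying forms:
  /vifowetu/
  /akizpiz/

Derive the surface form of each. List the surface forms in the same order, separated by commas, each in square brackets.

/vifowetu/:
  Rule 1 Geminate Reduction: no change — [vifowetu]
  Rule 2 Medial Vowel Deletion: [vifowetu] → [vfowetu]
  Rule 3 Progressive Voicing Assimilation: [vfowetu] → [vvowetu]
/akizpiz/:
  Rule 1 Geminate Reduction: no change — [akizpiz]
  Rule 2 Medial Vowel Deletion: [akizpiz] → [akzpz]
  Rule 3 Progressive Voicing Assimilation: [akzpz] → [aksps]

[vvowetu], [aksps]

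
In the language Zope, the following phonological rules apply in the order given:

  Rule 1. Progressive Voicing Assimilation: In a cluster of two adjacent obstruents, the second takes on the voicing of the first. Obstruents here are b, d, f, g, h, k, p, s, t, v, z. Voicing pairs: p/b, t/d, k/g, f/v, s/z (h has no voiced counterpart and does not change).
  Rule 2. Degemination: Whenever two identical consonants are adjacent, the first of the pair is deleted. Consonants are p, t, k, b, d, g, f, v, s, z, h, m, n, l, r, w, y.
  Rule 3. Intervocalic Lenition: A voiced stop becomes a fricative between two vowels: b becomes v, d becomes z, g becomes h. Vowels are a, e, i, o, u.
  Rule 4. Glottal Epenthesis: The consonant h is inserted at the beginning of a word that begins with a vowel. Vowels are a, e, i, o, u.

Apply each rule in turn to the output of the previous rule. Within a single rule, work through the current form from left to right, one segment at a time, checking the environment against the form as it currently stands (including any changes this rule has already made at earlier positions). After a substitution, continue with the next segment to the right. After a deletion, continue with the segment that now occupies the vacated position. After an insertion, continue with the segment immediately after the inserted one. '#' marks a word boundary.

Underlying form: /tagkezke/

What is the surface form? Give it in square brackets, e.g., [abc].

Rule 1 Progressive Voicing Assimilation: [tagkezke] → [taggezge]
Rule 2 Degemination: [taggezge] → [tagezge]
Rule 3 Intervocalic Lenition: [tagezge] → [tahezge]
Rule 4 Glottal Epenthesis: no change — [tahezge]

[tahezge]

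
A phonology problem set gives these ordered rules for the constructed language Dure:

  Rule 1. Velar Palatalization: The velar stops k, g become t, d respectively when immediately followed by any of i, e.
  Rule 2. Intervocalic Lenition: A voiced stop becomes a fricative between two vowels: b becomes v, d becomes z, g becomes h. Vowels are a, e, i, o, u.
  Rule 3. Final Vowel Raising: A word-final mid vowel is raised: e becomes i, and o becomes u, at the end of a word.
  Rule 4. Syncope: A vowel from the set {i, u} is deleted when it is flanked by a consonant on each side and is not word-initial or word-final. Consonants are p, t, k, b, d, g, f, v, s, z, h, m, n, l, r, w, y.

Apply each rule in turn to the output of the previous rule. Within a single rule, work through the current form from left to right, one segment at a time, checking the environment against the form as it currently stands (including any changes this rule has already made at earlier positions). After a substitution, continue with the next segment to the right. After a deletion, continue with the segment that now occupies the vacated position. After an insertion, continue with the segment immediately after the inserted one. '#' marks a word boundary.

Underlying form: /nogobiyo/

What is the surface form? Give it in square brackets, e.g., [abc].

Rule 1 Velar Palatalization: no change — [nogobiyo]
Rule 2 Intervocalic Lenition: [nogobiyo] → [nohoviyo]
Rule 3 Final Vowel Raising: [nohoviyo] → [nohoviyu]
Rule 4 Syncope: [nohoviyu] → [nohovyu]

[nohovyu]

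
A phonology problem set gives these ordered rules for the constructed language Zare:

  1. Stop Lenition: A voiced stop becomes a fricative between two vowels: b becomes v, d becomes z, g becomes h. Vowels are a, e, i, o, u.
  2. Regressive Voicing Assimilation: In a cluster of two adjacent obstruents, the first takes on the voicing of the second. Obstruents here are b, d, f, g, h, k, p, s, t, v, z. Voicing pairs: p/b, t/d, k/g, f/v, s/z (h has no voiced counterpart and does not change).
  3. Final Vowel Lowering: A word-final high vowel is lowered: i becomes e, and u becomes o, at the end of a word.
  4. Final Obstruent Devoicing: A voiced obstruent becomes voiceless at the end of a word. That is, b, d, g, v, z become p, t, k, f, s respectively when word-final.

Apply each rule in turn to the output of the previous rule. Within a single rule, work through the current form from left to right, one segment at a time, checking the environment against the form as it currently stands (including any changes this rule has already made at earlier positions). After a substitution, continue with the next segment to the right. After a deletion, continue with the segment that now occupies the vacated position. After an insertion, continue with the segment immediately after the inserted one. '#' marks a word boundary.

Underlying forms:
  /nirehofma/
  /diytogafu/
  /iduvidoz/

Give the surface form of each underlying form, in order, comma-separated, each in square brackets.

[nirehofma], [diytohafo], [izuvizos]

/nirehofma/:
  1 Stop Lenition: no change — [nirehofma]
  2 Regressive Voicing Assimilation: no change — [nirehofma]
  3 Final Vowel Lowering: no change — [nirehofma]
  4 Final Obstruent Devoicing: no change — [nirehofma]
/diytogafu/:
  1 Stop Lenition: [diytogafu] → [diytohafu]
  2 Regressive Voicing Assimilation: no change — [diytohafu]
  3 Final Vowel Lowering: [diytohafu] → [diytohafo]
  4 Final Obstruent Devoicing: no change — [diytohafo]
/iduvidoz/:
  1 Stop Lenition: [iduvidoz] → [izuvizoz]
  2 Regressive Voicing Assimilation: no change — [izuvizoz]
  3 Final Vowel Lowering: no change — [izuvizoz]
  4 Final Obstruent Devoicing: [izuvizoz] → [izuvizos]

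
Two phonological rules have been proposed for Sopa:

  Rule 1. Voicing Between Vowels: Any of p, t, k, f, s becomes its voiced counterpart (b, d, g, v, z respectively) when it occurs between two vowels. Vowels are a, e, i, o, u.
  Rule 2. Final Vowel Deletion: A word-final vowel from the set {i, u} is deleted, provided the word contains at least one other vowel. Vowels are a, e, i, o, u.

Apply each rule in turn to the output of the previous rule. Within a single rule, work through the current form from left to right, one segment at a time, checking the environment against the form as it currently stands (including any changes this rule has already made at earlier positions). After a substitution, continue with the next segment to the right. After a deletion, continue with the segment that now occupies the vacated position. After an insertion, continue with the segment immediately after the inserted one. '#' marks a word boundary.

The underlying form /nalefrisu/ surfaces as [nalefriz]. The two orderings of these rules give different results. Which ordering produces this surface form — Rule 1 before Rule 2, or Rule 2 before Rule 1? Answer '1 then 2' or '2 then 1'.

1 then 2

Order 1 then 2:
  1 Voicing Between Vowels: [nalefrisu] → [nalefrizu]
  2 Final Vowel Deletion: [nalefrizu] → [nalefriz]
  result: [nalefriz]
Order 2 then 1:
  2 Final Vowel Deletion: [nalefrisu] → [nalefris]
  1 Voicing Between Vowels: no change — [nalefris]
  result: [nalefris]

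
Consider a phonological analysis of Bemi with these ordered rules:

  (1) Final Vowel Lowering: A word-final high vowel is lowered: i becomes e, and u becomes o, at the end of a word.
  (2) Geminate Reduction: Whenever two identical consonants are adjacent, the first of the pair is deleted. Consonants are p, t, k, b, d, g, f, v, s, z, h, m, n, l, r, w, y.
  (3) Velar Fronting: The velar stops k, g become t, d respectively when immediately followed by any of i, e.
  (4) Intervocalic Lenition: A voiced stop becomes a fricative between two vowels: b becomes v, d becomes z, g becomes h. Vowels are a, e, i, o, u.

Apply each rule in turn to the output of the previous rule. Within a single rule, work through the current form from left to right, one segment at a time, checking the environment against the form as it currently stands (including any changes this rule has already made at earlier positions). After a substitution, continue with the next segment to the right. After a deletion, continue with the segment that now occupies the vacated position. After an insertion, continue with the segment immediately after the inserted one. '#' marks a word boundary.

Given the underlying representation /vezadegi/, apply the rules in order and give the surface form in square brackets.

(1) Final Vowel Lowering: [vezadegi] → [vezadege]
(2) Geminate Reduction: no change — [vezadege]
(3) Velar Fronting: [vezadege] → [vezadede]
(4) Intervocalic Lenition: [vezadede] → [vezazeze]

[vezazeze]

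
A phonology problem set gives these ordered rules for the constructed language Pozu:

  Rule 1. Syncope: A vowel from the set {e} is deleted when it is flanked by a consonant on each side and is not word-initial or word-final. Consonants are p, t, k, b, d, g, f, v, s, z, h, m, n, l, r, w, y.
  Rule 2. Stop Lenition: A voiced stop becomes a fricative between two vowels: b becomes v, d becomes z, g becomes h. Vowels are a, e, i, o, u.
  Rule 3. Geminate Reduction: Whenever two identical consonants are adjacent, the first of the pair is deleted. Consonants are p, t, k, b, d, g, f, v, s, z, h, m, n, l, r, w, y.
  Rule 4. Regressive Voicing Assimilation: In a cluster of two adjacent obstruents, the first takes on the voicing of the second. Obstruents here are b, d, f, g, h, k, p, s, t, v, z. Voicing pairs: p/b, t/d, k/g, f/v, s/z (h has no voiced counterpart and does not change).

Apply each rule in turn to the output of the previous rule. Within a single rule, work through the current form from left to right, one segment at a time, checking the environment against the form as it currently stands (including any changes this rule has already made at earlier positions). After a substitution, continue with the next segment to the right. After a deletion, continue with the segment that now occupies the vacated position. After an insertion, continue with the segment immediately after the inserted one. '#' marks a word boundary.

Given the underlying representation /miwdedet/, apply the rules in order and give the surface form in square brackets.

[miwtt]

Rule 1 Syncope: [miwdedet] → [miwddt]
Rule 2 Stop Lenition: no change — [miwddt]
Rule 3 Geminate Reduction: [miwddt] → [miwdt]
Rule 4 Regressive Voicing Assimilation: [miwdt] → [miwtt]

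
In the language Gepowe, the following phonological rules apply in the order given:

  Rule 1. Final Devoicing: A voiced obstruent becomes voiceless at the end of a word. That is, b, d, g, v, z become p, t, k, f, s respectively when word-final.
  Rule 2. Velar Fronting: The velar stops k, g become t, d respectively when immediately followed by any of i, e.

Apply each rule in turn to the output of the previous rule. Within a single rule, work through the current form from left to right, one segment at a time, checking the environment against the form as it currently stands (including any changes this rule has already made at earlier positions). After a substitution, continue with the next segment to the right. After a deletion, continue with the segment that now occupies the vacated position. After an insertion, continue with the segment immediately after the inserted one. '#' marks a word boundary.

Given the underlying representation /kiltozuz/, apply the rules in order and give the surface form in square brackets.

Rule 1 Final Devoicing: [kiltozuz] → [kiltozus]
Rule 2 Velar Fronting: [kiltozus] → [tiltozus]

[tiltozus]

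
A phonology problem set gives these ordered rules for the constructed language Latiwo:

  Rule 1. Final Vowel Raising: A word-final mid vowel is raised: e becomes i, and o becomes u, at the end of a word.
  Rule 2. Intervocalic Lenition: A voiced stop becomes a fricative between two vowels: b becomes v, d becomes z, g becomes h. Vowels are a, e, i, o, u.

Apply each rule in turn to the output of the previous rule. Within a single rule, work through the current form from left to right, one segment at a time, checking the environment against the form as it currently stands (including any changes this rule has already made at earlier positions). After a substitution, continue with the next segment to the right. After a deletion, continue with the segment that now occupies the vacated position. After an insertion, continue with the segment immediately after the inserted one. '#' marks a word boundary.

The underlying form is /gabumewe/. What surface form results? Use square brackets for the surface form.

[gavumewi]

Rule 1 Final Vowel Raising: [gabumewe] → [gabumewi]
Rule 2 Intervocalic Lenition: [gabumewi] → [gavumewi]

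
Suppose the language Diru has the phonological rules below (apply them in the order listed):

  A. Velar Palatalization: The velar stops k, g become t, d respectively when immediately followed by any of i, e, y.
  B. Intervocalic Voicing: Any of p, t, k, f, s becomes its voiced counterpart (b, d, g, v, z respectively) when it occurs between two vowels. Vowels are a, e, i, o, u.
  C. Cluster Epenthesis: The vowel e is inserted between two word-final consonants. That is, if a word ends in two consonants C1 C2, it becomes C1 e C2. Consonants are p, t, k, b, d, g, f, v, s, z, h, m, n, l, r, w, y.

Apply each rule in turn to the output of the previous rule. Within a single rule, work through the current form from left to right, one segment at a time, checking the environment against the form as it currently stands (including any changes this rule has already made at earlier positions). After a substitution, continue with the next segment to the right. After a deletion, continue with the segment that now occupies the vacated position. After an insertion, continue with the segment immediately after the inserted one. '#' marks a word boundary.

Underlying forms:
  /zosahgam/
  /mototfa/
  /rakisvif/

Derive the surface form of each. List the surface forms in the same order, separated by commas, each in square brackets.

/zosahgam/:
  A Velar Palatalization: no change — [zosahgam]
  B Intervocalic Voicing: [zosahgam] → [zozahgam]
  C Cluster Epenthesis: no change — [zozahgam]
/mototfa/:
  A Velar Palatalization: no change — [mototfa]
  B Intervocalic Voicing: [mototfa] → [modotfa]
  C Cluster Epenthesis: no change — [modotfa]
/rakisvif/:
  A Velar Palatalization: [rakisvif] → [ratisvif]
  B Intervocalic Voicing: [ratisvif] → [radisvif]
  C Cluster Epenthesis: no change — [radisvif]

[zozahgam], [modotfa], [radisvif]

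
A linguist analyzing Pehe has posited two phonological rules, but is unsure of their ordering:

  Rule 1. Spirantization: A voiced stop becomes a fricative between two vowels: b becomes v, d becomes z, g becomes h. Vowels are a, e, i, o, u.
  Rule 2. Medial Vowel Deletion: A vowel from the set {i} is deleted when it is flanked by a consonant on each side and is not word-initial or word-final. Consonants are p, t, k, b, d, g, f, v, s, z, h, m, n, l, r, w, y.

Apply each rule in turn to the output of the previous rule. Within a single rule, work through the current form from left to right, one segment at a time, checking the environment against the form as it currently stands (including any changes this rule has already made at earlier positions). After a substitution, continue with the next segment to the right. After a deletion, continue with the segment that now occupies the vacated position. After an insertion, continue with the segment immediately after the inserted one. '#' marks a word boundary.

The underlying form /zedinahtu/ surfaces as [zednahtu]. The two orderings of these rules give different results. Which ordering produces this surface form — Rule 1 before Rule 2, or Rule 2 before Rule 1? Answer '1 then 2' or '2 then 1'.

2 then 1

Order 1 then 2:
  1 Spirantization: [zedinahtu] → [zezinahtu]
  2 Medial Vowel Deletion: [zezinahtu] → [zeznahtu]
  result: [zeznahtu]
Order 2 then 1:
  2 Medial Vowel Deletion: [zedinahtu] → [zednahtu]
  1 Spirantization: no change — [zednahtu]
  result: [zednahtu]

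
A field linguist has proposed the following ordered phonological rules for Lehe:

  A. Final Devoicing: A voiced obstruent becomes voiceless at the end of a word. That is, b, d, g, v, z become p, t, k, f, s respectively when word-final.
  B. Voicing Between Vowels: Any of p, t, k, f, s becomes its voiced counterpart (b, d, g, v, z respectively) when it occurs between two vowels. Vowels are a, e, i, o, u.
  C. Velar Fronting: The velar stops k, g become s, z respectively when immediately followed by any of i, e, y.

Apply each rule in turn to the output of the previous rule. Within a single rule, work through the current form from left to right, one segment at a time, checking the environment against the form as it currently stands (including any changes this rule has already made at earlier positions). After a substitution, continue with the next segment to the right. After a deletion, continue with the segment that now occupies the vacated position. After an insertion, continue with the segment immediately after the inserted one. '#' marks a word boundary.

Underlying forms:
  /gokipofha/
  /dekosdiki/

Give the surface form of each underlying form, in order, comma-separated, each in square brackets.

[gozibofha], [degosdizi]

/gokipofha/:
  A Final Devoicing: no change — [gokipofha]
  B Voicing Between Vowels: [gokipofha] → [gogibofha]
  C Velar Fronting: [gogibofha] → [gozibofha]
/dekosdiki/:
  A Final Devoicing: no change — [dekosdiki]
  B Voicing Between Vowels: [dekosdiki] → [degosdigi]
  C Velar Fronting: [degosdigi] → [degosdizi]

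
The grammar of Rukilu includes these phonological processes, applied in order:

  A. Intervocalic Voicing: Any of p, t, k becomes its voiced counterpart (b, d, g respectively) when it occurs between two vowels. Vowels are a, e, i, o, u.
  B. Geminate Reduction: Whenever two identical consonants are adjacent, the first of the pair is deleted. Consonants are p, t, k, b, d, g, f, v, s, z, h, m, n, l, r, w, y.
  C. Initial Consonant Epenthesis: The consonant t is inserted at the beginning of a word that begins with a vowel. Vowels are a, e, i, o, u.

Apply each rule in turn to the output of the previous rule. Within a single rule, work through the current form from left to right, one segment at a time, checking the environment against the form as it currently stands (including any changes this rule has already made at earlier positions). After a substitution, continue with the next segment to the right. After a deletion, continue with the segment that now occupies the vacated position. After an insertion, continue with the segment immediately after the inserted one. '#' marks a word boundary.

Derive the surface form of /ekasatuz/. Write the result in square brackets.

[tegasaduz]

A Intervocalic Voicing: [ekasatuz] → [egasaduz]
B Geminate Reduction: no change — [egasaduz]
C Initial Consonant Epenthesis: [egasaduz] → [tegasaduz]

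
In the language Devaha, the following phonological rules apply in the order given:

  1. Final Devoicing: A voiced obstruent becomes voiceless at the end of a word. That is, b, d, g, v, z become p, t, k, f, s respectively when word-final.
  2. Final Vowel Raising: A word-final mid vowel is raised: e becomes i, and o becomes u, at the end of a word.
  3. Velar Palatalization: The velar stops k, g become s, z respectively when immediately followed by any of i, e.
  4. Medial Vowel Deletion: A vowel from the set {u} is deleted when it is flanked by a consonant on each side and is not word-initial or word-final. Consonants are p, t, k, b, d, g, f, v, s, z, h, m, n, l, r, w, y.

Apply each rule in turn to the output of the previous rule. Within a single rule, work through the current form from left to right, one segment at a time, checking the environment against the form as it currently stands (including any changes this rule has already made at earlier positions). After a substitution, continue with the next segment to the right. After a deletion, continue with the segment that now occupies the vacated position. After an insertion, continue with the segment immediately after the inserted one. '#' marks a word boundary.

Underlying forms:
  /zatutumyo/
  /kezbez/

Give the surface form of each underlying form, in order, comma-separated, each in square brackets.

/zatutumyo/:
  1 Final Devoicing: no change — [zatutumyo]
  2 Final Vowel Raising: [zatutumyo] → [zatutumyu]
  3 Velar Palatalization: no change — [zatutumyu]
  4 Medial Vowel Deletion: [zatutumyu] → [zattmyu]
/kezbez/:
  1 Final Devoicing: [kezbez] → [kezbes]
  2 Final Vowel Raising: no change — [kezbes]
  3 Velar Palatalization: [kezbes] → [sezbes]
  4 Medial Vowel Deletion: no change — [sezbes]

[zattmyu], [sezbes]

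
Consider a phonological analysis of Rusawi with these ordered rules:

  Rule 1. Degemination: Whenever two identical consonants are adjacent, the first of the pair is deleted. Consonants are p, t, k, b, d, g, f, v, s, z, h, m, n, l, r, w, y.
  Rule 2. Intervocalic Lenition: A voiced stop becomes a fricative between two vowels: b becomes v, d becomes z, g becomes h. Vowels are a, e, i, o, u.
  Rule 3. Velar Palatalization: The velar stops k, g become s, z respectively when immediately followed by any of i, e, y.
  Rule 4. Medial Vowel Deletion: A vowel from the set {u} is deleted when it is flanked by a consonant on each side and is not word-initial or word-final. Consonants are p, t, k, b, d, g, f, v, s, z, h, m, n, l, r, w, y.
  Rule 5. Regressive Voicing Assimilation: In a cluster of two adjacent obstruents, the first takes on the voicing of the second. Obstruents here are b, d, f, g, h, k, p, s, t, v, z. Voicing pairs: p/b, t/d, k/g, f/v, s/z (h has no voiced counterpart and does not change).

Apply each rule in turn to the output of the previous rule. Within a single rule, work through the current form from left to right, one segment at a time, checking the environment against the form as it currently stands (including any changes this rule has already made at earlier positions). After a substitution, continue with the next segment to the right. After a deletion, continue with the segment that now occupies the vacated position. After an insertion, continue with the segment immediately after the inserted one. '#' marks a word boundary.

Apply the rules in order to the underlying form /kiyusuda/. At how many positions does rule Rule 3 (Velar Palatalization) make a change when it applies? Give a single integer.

Rule 1 Degemination: no change — [kiyusuda]
Rule 2 Intervocalic Lenition: [kiyusuda] → [kiyusuza]
Rule 3 Velar Palatalization: [kiyusuza] → [siyusuza]
Rule 4 Medial Vowel Deletion: [siyusuza] → [siysza]
Rule 5 Regressive Voicing Assimilation: [siysza] → [siyzza]
Rule Rule 3 changed 1 position(s).

1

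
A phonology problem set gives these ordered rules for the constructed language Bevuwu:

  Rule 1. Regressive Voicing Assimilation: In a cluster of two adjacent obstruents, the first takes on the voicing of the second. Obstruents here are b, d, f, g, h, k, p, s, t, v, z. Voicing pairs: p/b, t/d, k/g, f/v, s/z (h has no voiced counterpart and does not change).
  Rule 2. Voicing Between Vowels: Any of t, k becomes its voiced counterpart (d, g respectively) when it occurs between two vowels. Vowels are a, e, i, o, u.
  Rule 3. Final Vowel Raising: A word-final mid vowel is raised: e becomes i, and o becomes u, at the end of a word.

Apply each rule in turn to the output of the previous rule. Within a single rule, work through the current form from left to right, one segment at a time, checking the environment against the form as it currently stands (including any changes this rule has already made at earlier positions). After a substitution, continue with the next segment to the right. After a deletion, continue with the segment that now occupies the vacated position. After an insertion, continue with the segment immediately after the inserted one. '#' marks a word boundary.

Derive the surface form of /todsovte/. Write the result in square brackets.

[totsofti]

Rule 1 Regressive Voicing Assimilation: [todsovte] → [totsofte]
Rule 2 Voicing Between Vowels: no change — [totsofte]
Rule 3 Final Vowel Raising: [totsofte] → [totsofti]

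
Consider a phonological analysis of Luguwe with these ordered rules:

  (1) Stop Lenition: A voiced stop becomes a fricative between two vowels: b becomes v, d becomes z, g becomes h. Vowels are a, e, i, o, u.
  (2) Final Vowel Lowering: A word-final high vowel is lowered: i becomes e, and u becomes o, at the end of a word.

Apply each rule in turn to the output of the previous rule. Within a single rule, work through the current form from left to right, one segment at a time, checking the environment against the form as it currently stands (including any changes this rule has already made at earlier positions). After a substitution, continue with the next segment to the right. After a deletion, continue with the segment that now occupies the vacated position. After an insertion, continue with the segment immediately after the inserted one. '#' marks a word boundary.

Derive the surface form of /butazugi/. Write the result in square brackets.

(1) Stop Lenition: [butazugi] → [butazuhi]
(2) Final Vowel Lowering: [butazuhi] → [butazuhe]

[butazuhe]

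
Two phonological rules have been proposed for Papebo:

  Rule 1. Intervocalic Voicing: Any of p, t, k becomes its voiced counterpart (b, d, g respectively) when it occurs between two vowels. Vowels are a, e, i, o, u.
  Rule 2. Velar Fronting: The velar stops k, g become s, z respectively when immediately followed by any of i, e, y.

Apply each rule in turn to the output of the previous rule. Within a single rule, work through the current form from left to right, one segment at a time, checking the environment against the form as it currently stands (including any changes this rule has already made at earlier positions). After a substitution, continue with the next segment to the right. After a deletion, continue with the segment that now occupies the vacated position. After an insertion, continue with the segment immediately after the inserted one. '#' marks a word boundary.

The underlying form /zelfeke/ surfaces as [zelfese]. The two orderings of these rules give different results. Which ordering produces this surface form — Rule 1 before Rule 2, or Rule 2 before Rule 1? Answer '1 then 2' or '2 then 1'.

Order 1 then 2:
  1 Intervocalic Voicing: [zelfeke] → [zelfege]
  2 Velar Fronting: [zelfege] → [zelfeze]
  result: [zelfeze]
Order 2 then 1:
  2 Velar Fronting: [zelfeke] → [zelfese]
  1 Intervocalic Voicing: no change — [zelfese]
  result: [zelfese]

2 then 1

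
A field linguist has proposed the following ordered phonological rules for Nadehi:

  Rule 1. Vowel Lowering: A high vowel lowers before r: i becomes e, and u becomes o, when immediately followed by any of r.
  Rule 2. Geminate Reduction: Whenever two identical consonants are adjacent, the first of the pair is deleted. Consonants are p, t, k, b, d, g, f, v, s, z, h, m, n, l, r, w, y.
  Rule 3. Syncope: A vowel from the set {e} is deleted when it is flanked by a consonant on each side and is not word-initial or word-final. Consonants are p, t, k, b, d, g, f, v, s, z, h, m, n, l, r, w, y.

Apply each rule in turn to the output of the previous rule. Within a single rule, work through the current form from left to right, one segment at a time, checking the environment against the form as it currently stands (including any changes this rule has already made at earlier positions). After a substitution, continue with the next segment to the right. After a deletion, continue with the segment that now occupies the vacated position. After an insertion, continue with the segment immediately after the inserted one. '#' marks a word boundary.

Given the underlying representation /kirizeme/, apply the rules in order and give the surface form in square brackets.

[krizme]

Rule 1 Vowel Lowering: [kirizeme] → [kerizeme]
Rule 2 Geminate Reduction: no change — [kerizeme]
Rule 3 Syncope: [kerizeme] → [krizme]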